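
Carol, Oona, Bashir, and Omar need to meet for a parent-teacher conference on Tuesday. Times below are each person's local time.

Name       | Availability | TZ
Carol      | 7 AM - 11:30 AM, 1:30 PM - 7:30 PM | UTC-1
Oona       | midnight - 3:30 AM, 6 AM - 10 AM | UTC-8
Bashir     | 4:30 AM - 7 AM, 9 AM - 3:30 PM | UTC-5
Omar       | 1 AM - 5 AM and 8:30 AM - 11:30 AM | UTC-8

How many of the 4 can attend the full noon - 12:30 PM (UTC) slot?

2

Carol in UTC: 08:00-12:30, 14:30-20:30 (add 1h to convert from UTC-1).
Oona in UTC: 08:00-11:30, 14:00-18:00 (add 8h to convert from UTC-8).
Bashir in UTC: 09:30-12:00, 14:00-20:30 (add 5h to convert from UTC-5).
Omar in UTC: 09:00-13:00, 16:30-19:30 (add 8h to convert from UTC-8).
Carol and Omar can make the full 12:00-12:30 slot — that's 2.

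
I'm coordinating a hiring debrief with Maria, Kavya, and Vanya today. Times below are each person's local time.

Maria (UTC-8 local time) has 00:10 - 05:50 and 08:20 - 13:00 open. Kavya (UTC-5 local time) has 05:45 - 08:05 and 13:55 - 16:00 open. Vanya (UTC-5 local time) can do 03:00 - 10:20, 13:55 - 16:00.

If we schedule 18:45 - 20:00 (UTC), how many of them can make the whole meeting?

Maria in UTC: 08:10-13:50, 16:20-21:00 (add 8h to convert from UTC-8).
Kavya in UTC: 10:45-13:05, 18:55-21:00 (add 5h to convert from UTC-5).
Vanya in UTC: 08:00-15:20, 18:55-21:00 (add 5h to convert from UTC-5).
Maria can make the full 18:45-20:00 slot — that's 1.

1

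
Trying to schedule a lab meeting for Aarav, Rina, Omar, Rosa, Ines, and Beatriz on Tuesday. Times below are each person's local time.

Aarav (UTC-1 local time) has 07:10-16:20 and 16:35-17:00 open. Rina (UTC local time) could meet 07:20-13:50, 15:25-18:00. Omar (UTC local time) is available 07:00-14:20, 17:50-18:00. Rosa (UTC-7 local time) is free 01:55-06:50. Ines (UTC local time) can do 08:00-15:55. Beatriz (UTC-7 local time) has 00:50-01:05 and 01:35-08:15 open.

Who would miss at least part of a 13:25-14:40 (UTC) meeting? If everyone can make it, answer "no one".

Aarav in UTC: 08:10-17:20, 17:35-18:00 (add 1h to convert from UTC-1).
Rina in UTC: 07:20-13:50, 15:25-18:00.
Omar in UTC: 07:00-14:20, 17:50-18:00.
Rosa in UTC: 08:55-13:50 (add 7h to convert from UTC-7).
Ines in UTC: 08:00-15:55.
Beatriz in UTC: 07:50-08:05, 08:35-15:15 (add 7h to convert from UTC-7).
Aarav: free for 13:25-14:40. Rina: not fully free for 13:25-14:40. Omar: not fully free for 13:25-14:40. Rosa: not fully free for 13:25-14:40. Ines: free for 13:25-14:40. Beatriz: free for 13:25-14:40.

Omar, Rina, Rosa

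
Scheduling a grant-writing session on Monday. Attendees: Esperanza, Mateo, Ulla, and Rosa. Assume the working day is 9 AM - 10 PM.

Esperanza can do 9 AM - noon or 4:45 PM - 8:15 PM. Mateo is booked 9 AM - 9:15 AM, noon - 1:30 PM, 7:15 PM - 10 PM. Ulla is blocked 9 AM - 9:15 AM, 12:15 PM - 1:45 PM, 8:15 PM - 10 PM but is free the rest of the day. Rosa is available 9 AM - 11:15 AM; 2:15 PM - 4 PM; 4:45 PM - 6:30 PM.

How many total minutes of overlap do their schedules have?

225

Esperanza free: 09:00-12:00, 16:45-20:15.
Mateo free: 09:15-12:00, 13:30-19:15 (invert busy blocks within the working day).
Ulla free: 09:15-12:15, 13:45-20:15 (invert busy blocks within the working day).
Rosa free: 09:00-11:15, 14:15-16:00, 16:45-18:30.
Esperanza ∩ Mateo: 09:15-12:00, 16:45-19:15.
Esperanza ∩ Mateo ∩ Ulla: 09:15-12:00, 16:45-19:15.
Esperanza ∩ Mateo ∩ Ulla ∩ Rosa: 09:15-11:15, 16:45-18:30.
Summing the common windows: 120 + 105 = 225 minutes.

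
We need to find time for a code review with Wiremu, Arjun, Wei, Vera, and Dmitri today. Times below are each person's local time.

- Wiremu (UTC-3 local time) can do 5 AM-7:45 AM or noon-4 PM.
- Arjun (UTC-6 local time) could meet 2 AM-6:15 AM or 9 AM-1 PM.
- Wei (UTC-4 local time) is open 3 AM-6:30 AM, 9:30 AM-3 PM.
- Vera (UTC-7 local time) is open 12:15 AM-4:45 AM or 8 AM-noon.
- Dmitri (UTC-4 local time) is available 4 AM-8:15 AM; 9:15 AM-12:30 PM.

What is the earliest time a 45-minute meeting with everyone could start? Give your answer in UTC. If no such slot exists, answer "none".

Wiremu in UTC: 08:00-10:45, 15:00-19:00 (add 3h to convert from UTC-3).
Arjun in UTC: 08:00-12:15, 15:00-19:00 (add 6h to convert from UTC-6).
Wei in UTC: 07:00-10:30, 13:30-19:00 (add 4h to convert from UTC-4).
Vera in UTC: 07:15-11:45, 15:00-19:00 (add 7h to convert from UTC-7).
Dmitri in UTC: 08:00-12:15, 13:15-16:30 (add 4h to convert from UTC-4).
Wiremu ∩ Arjun: 08:00-10:45, 15:00-19:00.
Wiremu ∩ Arjun ∩ Wei: 08:00-10:30, 15:00-19:00.
Wiremu ∩ Arjun ∩ Wei ∩ Vera: 08:00-10:30, 15:00-19:00.
Wiremu ∩ Arjun ∩ Wei ∩ Vera ∩ Dmitri: 08:00-10:30, 15:00-16:30.
The first common window of at least 45 minutes is 08:00-10:30, so the earliest start is 08:00.

08:00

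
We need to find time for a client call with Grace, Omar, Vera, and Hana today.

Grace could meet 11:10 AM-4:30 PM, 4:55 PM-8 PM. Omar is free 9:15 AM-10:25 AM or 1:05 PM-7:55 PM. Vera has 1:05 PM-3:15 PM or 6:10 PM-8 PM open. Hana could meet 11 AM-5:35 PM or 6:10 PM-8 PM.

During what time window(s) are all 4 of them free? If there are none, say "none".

13:05-15:15, 18:10-19:55

Grace ∩ Omar: 13:05-16:30, 16:55-19:55.
Grace ∩ Omar ∩ Vera: 13:05-15:15, 18:10-19:55.
Grace ∩ Omar ∩ Vera ∩ Hana: 13:05-15:15, 18:10-19:55.
Those are the intersection windows.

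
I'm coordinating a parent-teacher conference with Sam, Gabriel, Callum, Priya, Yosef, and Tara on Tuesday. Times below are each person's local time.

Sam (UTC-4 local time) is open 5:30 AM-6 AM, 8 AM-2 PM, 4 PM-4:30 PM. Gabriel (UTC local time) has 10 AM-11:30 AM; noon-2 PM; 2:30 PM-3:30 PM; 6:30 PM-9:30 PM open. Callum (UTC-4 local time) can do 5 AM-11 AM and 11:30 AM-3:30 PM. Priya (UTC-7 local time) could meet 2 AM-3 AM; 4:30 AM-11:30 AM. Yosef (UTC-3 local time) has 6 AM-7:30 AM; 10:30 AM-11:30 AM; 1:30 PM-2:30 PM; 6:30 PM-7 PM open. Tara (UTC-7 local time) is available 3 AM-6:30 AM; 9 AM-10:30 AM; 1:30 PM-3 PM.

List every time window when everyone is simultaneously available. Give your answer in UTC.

Sam in UTC: 09:30-10:00, 12:00-18:00, 20:00-20:30 (add 4h to convert from UTC-4).
Gabriel in UTC: 10:00-11:30, 12:00-14:00, 14:30-15:30, 18:30-21:30.
Callum in UTC: 09:00-15:00, 15:30-19:30 (add 4h to convert from UTC-4).
Priya in UTC: 09:00-10:00, 11:30-18:30 (add 7h to convert from UTC-7).
Yosef in UTC: 09:00-10:30, 13:30-14:30, 16:30-17:30, 21:30-22:00 (add 3h to convert from UTC-3).
Tara in UTC: 10:00-13:30, 16:00-17:30, 20:30-22:00 (add 7h to convert from UTC-7).
Sam ∩ Gabriel: 12:00-14:00, 14:30-15:30, 20:00-20:30.
Sam ∩ Gabriel ∩ Callum: 12:00-14:00, 14:30-15:00.
Sam ∩ Gabriel ∩ Callum ∩ Priya: 12:00-14:00, 14:30-15:00.
Sam ∩ Gabriel ∩ Callum ∩ Priya ∩ Yosef: 13:30-14:00.
Sam ∩ Gabriel ∩ Callum ∩ Priya ∩ Yosef ∩ Tara: ∅.
There is no time when everyone is free.

none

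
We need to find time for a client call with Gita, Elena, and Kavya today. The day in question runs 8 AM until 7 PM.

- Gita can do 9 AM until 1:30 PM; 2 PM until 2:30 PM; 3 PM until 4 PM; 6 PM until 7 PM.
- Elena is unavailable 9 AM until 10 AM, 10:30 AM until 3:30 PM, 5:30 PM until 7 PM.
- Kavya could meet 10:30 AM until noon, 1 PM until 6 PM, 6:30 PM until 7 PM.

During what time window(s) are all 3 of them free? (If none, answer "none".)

15:30-16:00

Gita free: 09:00-13:30, 14:00-14:30, 15:00-16:00, 18:00-19:00.
Elena free: 08:00-09:00, 10:00-10:30, 15:30-17:30 (invert busy blocks within the working day).
Kavya free: 10:30-12:00, 13:00-18:00, 18:30-19:00.
Gita ∩ Elena: 10:00-10:30, 15:30-16:00.
Gita ∩ Elena ∩ Kavya: 15:30-16:00.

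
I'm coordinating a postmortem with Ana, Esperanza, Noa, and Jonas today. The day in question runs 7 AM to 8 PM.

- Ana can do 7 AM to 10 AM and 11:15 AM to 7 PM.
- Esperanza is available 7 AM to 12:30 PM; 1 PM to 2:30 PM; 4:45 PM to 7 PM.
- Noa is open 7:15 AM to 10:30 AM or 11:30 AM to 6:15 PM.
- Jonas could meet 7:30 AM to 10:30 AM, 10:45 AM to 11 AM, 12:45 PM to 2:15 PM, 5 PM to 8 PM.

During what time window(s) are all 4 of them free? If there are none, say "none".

07:30-10:00, 13:00-14:15, 17:00-18:15

Ana ∩ Esperanza: 07:00-10:00, 11:15-12:30, 13:00-14:30, 16:45-19:00.
Ana ∩ Esperanza ∩ Noa: 07:15-10:00, 11:30-12:30, 13:00-14:30, 16:45-18:15.
Ana ∩ Esperanza ∩ Noa ∩ Jonas: 07:30-10:00, 13:00-14:15, 17:00-18:15.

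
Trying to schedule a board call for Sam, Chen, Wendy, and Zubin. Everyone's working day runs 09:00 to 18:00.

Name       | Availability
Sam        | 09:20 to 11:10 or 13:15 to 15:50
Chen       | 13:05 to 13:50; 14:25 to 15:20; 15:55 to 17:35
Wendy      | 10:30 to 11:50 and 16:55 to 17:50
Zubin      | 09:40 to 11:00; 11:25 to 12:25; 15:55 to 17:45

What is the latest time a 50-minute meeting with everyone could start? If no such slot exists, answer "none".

none

Sam ∩ Chen: 13:15-13:50, 14:25-15:20.
Sam ∩ Chen ∩ Wendy: ∅.
Sam ∩ Chen ∩ Wendy ∩ Zubin: ∅.
There is no time when everyone is free.
No common window is at least 50 minutes long.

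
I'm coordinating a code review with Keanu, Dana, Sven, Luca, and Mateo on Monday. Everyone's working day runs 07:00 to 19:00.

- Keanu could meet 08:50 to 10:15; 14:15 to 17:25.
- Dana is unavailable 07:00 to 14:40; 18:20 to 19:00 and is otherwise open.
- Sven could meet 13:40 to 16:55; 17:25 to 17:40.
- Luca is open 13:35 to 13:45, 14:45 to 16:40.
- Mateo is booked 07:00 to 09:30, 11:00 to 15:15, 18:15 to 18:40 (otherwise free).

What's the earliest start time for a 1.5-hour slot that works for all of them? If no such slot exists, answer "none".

none

Keanu free: 08:50-10:15, 14:15-17:25.
Dana free: 14:40-18:20 (invert busy blocks within the working day).
Sven free: 13:40-16:55, 17:25-17:40.
Luca free: 13:35-13:45, 14:45-16:40.
Mateo free: 09:30-11:00, 15:15-18:15, 18:40-19:00 (invert busy blocks within the working day).
Keanu ∩ Dana: 14:40-17:25.
Keanu ∩ Dana ∩ Sven: 14:40-16:55.
Keanu ∩ Dana ∩ Sven ∩ Luca: 14:45-16:40.
Keanu ∩ Dana ∩ Sven ∩ Luca ∩ Mateo: 15:15-16:40.
No common window is at least 90 minutes long.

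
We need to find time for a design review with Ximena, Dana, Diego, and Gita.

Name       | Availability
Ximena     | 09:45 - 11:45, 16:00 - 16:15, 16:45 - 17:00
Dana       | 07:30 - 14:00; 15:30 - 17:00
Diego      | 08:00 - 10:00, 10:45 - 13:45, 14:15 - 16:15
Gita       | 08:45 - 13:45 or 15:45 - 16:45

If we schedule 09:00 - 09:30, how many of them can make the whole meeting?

3

Dana, Diego, and Gita can make the full 09:00-09:30 slot — that's 3.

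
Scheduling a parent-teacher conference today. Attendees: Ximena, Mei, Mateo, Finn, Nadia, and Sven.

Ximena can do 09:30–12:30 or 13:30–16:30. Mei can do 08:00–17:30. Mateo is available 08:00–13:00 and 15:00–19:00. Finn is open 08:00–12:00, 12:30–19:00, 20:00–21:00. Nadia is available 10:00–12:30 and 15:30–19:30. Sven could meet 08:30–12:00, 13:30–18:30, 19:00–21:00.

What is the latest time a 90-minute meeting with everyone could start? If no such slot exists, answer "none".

10:30

Ximena ∩ Mei: 09:30-12:30, 13:30-16:30.
Ximena ∩ Mei ∩ Mateo: 09:30-12:30, 15:00-16:30.
Ximena ∩ Mei ∩ Mateo ∩ Finn: 09:30-12:00, 15:00-16:30.
Ximena ∩ Mei ∩ Mateo ∩ Finn ∩ Nadia: 10:00-12:00, 15:30-16:30.
Ximena ∩ Mei ∩ Mateo ∩ Finn ∩ Nadia ∩ Sven: 10:00-12:00, 15:30-16:30.
The last common window of at least 90 minutes is 10:00-12:00; a 90-minute meeting can start as late as 10:30 and still end by 12:00.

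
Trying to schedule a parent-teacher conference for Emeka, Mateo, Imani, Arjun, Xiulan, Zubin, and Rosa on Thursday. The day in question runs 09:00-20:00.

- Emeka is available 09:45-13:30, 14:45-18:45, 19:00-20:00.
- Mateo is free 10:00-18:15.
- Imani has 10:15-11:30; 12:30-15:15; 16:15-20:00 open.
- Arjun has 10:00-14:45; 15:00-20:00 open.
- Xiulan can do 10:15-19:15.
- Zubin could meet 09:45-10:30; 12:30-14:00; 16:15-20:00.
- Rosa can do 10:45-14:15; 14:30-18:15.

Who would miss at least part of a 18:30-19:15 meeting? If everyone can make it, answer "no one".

Emeka: not fully free for 18:30-19:15. Mateo: not fully free for 18:30-19:15. Imani: free for 18:30-19:15. Arjun: free for 18:30-19:15. Xiulan: free for 18:30-19:15. Zubin: free for 18:30-19:15. Rosa: not fully free for 18:30-19:15.

Emeka, Mateo, Rosa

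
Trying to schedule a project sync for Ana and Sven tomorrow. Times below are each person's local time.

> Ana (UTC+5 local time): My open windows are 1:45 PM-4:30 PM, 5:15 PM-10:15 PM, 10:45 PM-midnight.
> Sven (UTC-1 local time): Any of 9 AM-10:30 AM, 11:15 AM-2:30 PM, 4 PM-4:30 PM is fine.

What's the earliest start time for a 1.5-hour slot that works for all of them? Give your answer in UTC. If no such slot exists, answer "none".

10:00

Ana in UTC: 08:45-11:30, 12:15-17:15, 17:45-19:00 (subtract 5h to convert from UTC+5).
Sven in UTC: 10:00-11:30, 12:15-15:30, 17:00-17:30 (add 1h to convert from UTC-1).
Ana ∩ Sven: 10:00-11:30, 12:15-15:30, 17:00-17:15.
So the common availability across everyone is 10:00-11:30, 12:15-15:30, 17:00-17:15.
The first common window of at least 90 minutes is 10:00-11:30, so the earliest start is 10:00.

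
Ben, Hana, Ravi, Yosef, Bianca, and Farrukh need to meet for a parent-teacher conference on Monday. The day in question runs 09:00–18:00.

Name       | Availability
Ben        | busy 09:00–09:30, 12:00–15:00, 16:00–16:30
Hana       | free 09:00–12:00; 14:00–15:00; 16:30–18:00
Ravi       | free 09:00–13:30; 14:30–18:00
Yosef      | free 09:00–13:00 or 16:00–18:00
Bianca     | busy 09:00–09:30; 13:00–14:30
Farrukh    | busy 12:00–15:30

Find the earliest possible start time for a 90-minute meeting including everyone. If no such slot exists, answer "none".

Ben free: 09:30-12:00, 15:00-16:00, 16:30-18:00 (invert busy blocks within the working day).
Hana free: 09:00-12:00, 14:00-15:00, 16:30-18:00.
Ravi free: 09:00-13:30, 14:30-18:00.
Yosef free: 09:00-13:00, 16:00-18:00.
Bianca free: 09:30-13:00, 14:30-18:00 (invert busy blocks within the working day).
Farrukh free: 09:00-12:00, 15:30-18:00 (invert busy blocks within the working day).
Ben ∩ Hana: 09:30-12:00, 16:30-18:00.
Ben ∩ Hana ∩ Ravi: 09:30-12:00, 16:30-18:00.
Ben ∩ Hana ∩ Ravi ∩ Yosef: 09:30-12:00, 16:30-18:00.
Ben ∩ Hana ∩ Ravi ∩ Yosef ∩ Bianca: 09:30-12:00, 16:30-18:00.
Ben ∩ Hana ∩ Ravi ∩ Yosef ∩ Bianca ∩ Farrukh: 09:30-12:00, 16:30-18:00.
The first common window of at least 90 minutes is 09:30-12:00, so the earliest start is 09:30.

09:30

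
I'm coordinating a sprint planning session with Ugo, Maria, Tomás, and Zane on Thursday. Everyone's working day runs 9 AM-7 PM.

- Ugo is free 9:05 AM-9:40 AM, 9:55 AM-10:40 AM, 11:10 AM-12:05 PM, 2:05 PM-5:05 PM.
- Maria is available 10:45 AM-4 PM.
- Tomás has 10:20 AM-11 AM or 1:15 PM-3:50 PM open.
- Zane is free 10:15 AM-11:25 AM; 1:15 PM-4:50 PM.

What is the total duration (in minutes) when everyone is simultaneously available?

105

Ugo ∩ Maria: 11:10-12:05, 14:05-16:00.
Ugo ∩ Maria ∩ Tomás: 14:05-15:50.
Ugo ∩ Maria ∩ Tomás ∩ Zane: 14:05-15:50.
That's a single block of 105 minutes.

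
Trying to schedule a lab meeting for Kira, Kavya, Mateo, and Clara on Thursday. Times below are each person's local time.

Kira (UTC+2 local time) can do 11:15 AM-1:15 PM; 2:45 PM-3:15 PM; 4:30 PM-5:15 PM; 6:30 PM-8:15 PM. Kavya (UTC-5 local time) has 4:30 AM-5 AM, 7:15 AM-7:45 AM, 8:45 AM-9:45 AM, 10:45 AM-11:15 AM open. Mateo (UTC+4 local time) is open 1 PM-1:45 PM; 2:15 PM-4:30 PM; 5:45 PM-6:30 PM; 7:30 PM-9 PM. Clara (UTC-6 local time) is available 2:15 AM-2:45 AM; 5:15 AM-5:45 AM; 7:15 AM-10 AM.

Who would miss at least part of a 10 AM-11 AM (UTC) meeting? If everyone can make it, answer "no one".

Kira in UTC: 09:15-11:15, 12:45-13:15, 14:30-15:15, 16:30-18:15 (subtract 2h to convert from UTC+2).
Kavya in UTC: 09:30-10:00, 12:15-12:45, 13:45-14:45, 15:45-16:15 (add 5h to convert from UTC-5).
Mateo in UTC: 09:00-09:45, 10:15-12:30, 13:45-14:30, 15:30-17:00 (subtract 4h to convert from UTC+4).
Clara in UTC: 08:15-08:45, 11:15-11:45, 13:15-16:00 (add 6h to convert from UTC-6).
Kira: free for 10:00-11:00. Kavya: not fully free for 10:00-11:00. Mateo: not fully free for 10:00-11:00. Clara: not fully free for 10:00-11:00.

Clara, Kavya, Mateo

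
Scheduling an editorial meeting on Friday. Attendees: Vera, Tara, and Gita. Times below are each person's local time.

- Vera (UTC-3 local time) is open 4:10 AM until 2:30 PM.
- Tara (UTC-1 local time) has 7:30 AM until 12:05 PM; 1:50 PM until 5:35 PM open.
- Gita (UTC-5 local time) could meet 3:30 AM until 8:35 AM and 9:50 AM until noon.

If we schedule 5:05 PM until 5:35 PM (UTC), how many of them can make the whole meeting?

Vera in UTC: 07:10-17:30 (add 3h to convert from UTC-3).
Tara in UTC: 08:30-13:05, 14:50-18:35 (add 1h to convert from UTC-1).
Gita in UTC: 08:30-13:35, 14:50-17:00 (add 5h to convert from UTC-5).
Tara can make the full 17:05-17:35 slot — that's 1.

1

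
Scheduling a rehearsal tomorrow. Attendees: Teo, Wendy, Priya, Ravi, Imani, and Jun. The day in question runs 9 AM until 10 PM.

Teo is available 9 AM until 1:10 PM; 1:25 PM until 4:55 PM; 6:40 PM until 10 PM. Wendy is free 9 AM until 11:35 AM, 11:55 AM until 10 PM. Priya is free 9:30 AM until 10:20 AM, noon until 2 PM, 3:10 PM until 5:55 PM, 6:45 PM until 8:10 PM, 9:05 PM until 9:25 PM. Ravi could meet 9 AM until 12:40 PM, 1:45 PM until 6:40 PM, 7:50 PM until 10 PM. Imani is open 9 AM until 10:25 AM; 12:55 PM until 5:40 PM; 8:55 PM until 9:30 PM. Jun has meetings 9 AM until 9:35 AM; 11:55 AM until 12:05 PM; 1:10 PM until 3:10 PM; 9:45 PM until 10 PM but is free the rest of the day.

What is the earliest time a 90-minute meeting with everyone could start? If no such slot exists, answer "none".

Teo free: 09:00-13:10, 13:25-16:55, 18:40-22:00.
Wendy free: 09:00-11:35, 11:55-22:00.
Priya free: 09:30-10:20, 12:00-14:00, 15:10-17:55, 18:45-20:10, 21:05-21:25.
Ravi free: 09:00-12:40, 13:45-18:40, 19:50-22:00.
Imani free: 09:00-10:25, 12:55-17:40, 20:55-21:30.
Jun free: 09:35-11:55, 12:05-13:10, 15:10-21:45 (invert busy blocks within the working day).
Teo ∩ Wendy: 09:00-11:35, 11:55-13:10, 13:25-16:55, 18:40-22:00.
Teo ∩ Wendy ∩ Priya: 09:30-10:20, 12:00-13:10, 13:25-14:00, 15:10-16:55, 18:45-20:10, 21:05-21:25.
Teo ∩ Wendy ∩ Priya ∩ Ravi: 09:30-10:20, 12:00-12:40, 13:45-14:00, 15:10-16:55, 19:50-20:10, 21:05-21:25.
Teo ∩ Wendy ∩ Priya ∩ Ravi ∩ Imani: 09:30-10:20, 13:45-14:00, 15:10-16:55, 21:05-21:25.
Teo ∩ Wendy ∩ Priya ∩ Ravi ∩ Imani ∩ Jun: 09:35-10:20, 15:10-16:55, 21:05-21:25.
The first common window of at least 90 minutes is 15:10-16:55, so the earliest start is 15:10.

15:10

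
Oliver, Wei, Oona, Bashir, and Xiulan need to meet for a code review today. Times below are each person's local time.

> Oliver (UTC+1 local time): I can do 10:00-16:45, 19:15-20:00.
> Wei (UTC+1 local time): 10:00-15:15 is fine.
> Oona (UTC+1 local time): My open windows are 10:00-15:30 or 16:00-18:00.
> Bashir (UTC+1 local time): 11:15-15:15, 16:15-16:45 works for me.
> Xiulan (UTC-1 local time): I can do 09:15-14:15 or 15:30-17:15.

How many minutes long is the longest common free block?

240

Oliver in UTC: 09:00-15:45, 18:15-19:00 (subtract 1h to convert from UTC+1).
Wei in UTC: 09:00-14:15 (subtract 1h to convert from UTC+1).
Oona in UTC: 09:00-14:30, 15:00-17:00 (subtract 1h to convert from UTC+1).
Bashir in UTC: 10:15-14:15, 15:15-15:45 (subtract 1h to convert from UTC+1).
Xiulan in UTC: 10:15-15:15, 16:30-18:15 (add 1h to convert from UTC-1).
Oliver ∩ Wei: 09:00-14:15.
Oliver ∩ Wei ∩ Oona: 09:00-14:15.
Oliver ∩ Wei ∩ Oona ∩ Bashir: 10:15-14:15.
Oliver ∩ Wei ∩ Oona ∩ Bashir ∩ Xiulan: 10:15-14:15.
The longest is 10:15-14:15 at 240 minutes.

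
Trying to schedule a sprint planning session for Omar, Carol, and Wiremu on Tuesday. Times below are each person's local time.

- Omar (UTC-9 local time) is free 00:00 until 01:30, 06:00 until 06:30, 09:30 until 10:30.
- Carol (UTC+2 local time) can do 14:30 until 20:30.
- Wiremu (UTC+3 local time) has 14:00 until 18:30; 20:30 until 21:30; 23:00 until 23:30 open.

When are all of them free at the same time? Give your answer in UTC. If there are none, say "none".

Omar in UTC: 09:00-10:30, 15:00-15:30, 18:30-19:30 (add 9h to convert from UTC-9).
Carol in UTC: 12:30-18:30 (subtract 2h to convert from UTC+2).
Wiremu in UTC: 11:00-15:30, 17:30-18:30, 20:00-20:30 (subtract 3h to convert from UTC+3).
Omar ∩ Carol: 15:00-15:30.
Omar ∩ Carol ∩ Wiremu: 15:00-15:30.

15:00-15:30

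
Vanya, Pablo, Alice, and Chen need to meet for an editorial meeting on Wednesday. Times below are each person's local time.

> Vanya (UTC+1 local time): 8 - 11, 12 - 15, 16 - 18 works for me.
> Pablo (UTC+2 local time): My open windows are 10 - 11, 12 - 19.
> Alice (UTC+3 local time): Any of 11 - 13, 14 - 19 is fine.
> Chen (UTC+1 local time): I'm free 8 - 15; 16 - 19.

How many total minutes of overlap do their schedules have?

300

Vanya in UTC: 07:00-10:00, 11:00-14:00, 15:00-17:00 (subtract 1h to convert from UTC+1).
Pablo in UTC: 08:00-09:00, 10:00-17:00 (subtract 2h to convert from UTC+2).
Alice in UTC: 08:00-10:00, 11:00-16:00 (subtract 3h to convert from UTC+3).
Chen in UTC: 07:00-14:00, 15:00-18:00 (subtract 1h to convert from UTC+1).
Vanya ∩ Pablo: 08:00-09:00, 11:00-14:00, 15:00-17:00.
Vanya ∩ Pablo ∩ Alice: 08:00-09:00, 11:00-14:00, 15:00-16:00.
Vanya ∩ Pablo ∩ Alice ∩ Chen: 08:00-09:00, 11:00-14:00, 15:00-16:00.
Summing the common windows: 60 + 180 + 60 = 300 minutes.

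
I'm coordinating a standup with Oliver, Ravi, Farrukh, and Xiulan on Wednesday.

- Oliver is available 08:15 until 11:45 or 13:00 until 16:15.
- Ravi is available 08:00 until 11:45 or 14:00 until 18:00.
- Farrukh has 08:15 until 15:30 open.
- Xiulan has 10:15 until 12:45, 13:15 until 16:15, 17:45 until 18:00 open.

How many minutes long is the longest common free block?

Oliver ∩ Ravi: 08:15-11:45, 14:00-16:15.
Oliver ∩ Ravi ∩ Farrukh: 08:15-11:45, 14:00-15:30.
Oliver ∩ Ravi ∩ Farrukh ∩ Xiulan: 10:15-11:45, 14:00-15:30.
The longest is 10:15-11:45 at 90 minutes.

90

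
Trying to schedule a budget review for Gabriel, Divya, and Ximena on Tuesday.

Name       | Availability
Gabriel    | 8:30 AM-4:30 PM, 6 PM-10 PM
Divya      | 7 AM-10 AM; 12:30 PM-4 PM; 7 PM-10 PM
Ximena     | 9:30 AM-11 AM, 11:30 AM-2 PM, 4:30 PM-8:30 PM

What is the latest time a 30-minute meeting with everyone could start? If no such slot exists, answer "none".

Gabriel ∩ Divya: 08:30-10:00, 12:30-16:00, 19:00-22:00.
Gabriel ∩ Divya ∩ Ximena: 09:30-10:00, 12:30-14:00, 19:00-20:30.
So the common availability across everyone is 09:30-10:00, 12:30-14:00, 19:00-20:30.
The last common window of at least 30 minutes is 19:00-20:30; a 30-minute meeting can start as late as 20:00 and still end by 20:30.

20:00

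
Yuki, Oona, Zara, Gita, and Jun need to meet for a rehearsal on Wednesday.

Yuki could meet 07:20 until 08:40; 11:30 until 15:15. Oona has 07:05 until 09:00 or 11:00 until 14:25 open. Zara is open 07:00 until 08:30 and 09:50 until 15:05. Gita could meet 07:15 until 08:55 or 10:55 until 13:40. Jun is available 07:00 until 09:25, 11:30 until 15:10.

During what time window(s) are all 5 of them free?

Yuki ∩ Oona: 07:20-08:40, 11:30-14:25.
Yuki ∩ Oona ∩ Zara: 07:20-08:30, 11:30-14:25.
Yuki ∩ Oona ∩ Zara ∩ Gita: 07:20-08:30, 11:30-13:40.
Yuki ∩ Oona ∩ Zara ∩ Gita ∩ Jun: 07:20-08:30, 11:30-13:40.

07:20-08:30, 11:30-13:40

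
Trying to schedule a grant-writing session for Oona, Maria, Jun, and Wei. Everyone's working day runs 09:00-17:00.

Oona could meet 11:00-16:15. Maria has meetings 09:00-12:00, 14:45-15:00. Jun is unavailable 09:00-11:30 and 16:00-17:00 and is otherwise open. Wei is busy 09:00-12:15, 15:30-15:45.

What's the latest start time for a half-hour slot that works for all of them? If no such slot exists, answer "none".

15:00

Oona free: 11:00-16:15.
Maria free: 12:00-14:45, 15:00-17:00 (invert busy blocks within the working day).
Jun free: 11:30-16:00 (invert busy blocks within the working day).
Wei free: 12:15-15:30, 15:45-17:00 (invert busy blocks within the working day).
Oona ∩ Maria: 12:00-14:45, 15:00-16:15.
Oona ∩ Maria ∩ Jun: 12:00-14:45, 15:00-16:00.
Oona ∩ Maria ∩ Jun ∩ Wei: 12:15-14:45, 15:00-15:30, 15:45-16:00.
The last common window of at least 30 minutes is 15:00-15:30; a 30-minute meeting can start as late as 15:00 and still end by 15:30.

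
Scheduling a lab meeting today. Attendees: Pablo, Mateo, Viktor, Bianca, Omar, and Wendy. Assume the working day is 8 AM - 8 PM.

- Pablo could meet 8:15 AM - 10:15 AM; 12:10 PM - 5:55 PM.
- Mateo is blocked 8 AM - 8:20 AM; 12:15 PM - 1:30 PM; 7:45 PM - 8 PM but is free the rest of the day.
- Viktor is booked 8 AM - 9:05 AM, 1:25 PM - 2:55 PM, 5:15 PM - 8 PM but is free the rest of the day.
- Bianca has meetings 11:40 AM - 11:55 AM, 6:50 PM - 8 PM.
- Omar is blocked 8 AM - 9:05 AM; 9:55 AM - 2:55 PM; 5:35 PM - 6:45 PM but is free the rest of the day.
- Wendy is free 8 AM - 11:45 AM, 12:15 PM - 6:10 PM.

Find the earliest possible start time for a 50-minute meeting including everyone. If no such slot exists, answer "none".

09:05

Pablo free: 08:15-10:15, 12:10-17:55.
Mateo free: 08:20-12:15, 13:30-19:45 (invert busy blocks within the working day).
Viktor free: 09:05-13:25, 14:55-17:15 (invert busy blocks within the working day).
Bianca free: 08:00-11:40, 11:55-18:50 (invert busy blocks within the working day).
Omar free: 09:05-09:55, 14:55-17:35, 18:45-20:00 (invert busy blocks within the working day).
Wendy free: 08:00-11:45, 12:15-18:10.
Pablo ∩ Mateo: 08:20-10:15, 12:10-12:15, 13:30-17:55.
Pablo ∩ Mateo ∩ Viktor: 09:05-10:15, 12:10-12:15, 14:55-17:15.
Pablo ∩ Mateo ∩ Viktor ∩ Bianca: 09:05-10:15, 12:10-12:15, 14:55-17:15.
Pablo ∩ Mateo ∩ Viktor ∩ Bianca ∩ Omar: 09:05-09:55, 14:55-17:15.
Pablo ∩ Mateo ∩ Viktor ∩ Bianca ∩ Omar ∩ Wendy: 09:05-09:55, 14:55-17:15.
So the common availability across everyone is 09:05-09:55, 14:55-17:15.
The first common window of at least 50 minutes is 09:05-09:55, so the earliest start is 09:05.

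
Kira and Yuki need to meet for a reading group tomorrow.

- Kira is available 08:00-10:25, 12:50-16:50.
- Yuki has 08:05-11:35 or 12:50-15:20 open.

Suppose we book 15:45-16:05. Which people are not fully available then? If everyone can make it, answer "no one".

Kira: free for 15:45-16:05. Yuki: not fully free for 15:45-16:05.

Yuki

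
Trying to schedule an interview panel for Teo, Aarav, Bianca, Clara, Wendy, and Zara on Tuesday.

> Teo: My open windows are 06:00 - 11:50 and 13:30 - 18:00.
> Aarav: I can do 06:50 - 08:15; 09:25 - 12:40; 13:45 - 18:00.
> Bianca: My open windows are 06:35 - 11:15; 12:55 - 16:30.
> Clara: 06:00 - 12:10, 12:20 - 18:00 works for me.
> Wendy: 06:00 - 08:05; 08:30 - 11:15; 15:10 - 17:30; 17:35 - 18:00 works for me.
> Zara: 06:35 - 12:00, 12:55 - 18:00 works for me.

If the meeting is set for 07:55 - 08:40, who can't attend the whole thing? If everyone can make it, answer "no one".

Teo: free for 07:55-08:40. Aarav: not fully free for 07:55-08:40. Bianca: free for 07:55-08:40. Clara: free for 07:55-08:40. Wendy: not fully free for 07:55-08:40. Zara: free for 07:55-08:40.

Aarav, Wendy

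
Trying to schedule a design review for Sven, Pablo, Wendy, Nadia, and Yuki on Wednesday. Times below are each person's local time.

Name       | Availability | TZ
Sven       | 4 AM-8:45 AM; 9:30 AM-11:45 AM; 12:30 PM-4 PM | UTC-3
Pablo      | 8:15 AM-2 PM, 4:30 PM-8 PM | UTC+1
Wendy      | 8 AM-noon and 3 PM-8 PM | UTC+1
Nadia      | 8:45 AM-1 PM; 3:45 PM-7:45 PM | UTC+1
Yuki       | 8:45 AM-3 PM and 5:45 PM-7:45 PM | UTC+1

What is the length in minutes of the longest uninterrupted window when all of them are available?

Sven in UTC: 07:00-11:45, 12:30-14:45, 15:30-19:00 (add 3h to convert from UTC-3).
Pablo in UTC: 07:15-13:00, 15:30-19:00 (subtract 1h to convert from UTC+1).
Wendy in UTC: 07:00-11:00, 14:00-19:00 (subtract 1h to convert from UTC+1).
Nadia in UTC: 07:45-12:00, 14:45-18:45 (subtract 1h to convert from UTC+1).
Yuki in UTC: 07:45-14:00, 16:45-18:45 (subtract 1h to convert from UTC+1).
Sven ∩ Pablo: 07:15-11:45, 12:30-13:00, 15:30-19:00.
Sven ∩ Pablo ∩ Wendy: 07:15-11:00, 15:30-19:00.
Sven ∩ Pablo ∩ Wendy ∩ Nadia: 07:45-11:00, 15:30-18:45.
Sven ∩ Pablo ∩ Wendy ∩ Nadia ∩ Yuki: 07:45-11:00, 16:45-18:45.
The longest is 07:45-11:00 at 195 minutes.

195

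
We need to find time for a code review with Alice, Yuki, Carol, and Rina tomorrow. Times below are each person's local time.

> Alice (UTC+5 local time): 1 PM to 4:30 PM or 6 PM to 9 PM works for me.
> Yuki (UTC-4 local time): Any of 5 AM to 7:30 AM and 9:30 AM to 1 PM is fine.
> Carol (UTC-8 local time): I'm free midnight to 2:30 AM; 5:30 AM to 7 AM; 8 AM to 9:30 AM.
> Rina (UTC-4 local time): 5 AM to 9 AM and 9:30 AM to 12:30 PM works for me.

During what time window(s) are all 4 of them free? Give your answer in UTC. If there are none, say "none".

Alice in UTC: 08:00-11:30, 13:00-16:00 (subtract 5h to convert from UTC+5).
Yuki in UTC: 09:00-11:30, 13:30-17:00 (add 4h to convert from UTC-4).
Carol in UTC: 08:00-10:30, 13:30-15:00, 16:00-17:30 (add 8h to convert from UTC-8).
Rina in UTC: 09:00-13:00, 13:30-16:30 (add 4h to convert from UTC-4).
Alice ∩ Yuki: 09:00-11:30, 13:30-16:00.
Alice ∩ Yuki ∩ Carol: 09:00-10:30, 13:30-15:00.
Alice ∩ Yuki ∩ Carol ∩ Rina: 09:00-10:30, 13:30-15:00.

09:00-10:30, 13:30-15:00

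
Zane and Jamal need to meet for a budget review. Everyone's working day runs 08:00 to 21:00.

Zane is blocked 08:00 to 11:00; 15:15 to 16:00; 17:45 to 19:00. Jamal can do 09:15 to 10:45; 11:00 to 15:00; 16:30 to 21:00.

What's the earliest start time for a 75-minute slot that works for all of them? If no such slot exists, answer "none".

Zane free: 11:00-15:15, 16:00-17:45, 19:00-21:00 (invert busy blocks within the working day).
Jamal free: 09:15-10:45, 11:00-15:00, 16:30-21:00.
Zane ∩ Jamal: 11:00-15:00, 16:30-17:45, 19:00-21:00.
The first common window of at least 75 minutes is 11:00-15:00, so the earliest start is 11:00.

11:00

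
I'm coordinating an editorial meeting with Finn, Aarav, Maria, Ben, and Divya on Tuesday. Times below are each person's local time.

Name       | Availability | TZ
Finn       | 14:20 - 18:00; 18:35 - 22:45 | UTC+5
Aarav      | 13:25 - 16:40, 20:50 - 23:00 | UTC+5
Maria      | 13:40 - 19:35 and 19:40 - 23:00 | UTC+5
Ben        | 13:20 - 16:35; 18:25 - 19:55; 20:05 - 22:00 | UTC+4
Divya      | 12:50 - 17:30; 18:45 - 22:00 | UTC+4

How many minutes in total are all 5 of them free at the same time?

245

Finn in UTC: 09:20-13:00, 13:35-17:45 (subtract 5h to convert from UTC+5).
Aarav in UTC: 08:25-11:40, 15:50-18:00 (subtract 5h to convert from UTC+5).
Maria in UTC: 08:40-14:35, 14:40-18:00 (subtract 5h to convert from UTC+5).
Ben in UTC: 09:20-12:35, 14:25-15:55, 16:05-18:00 (subtract 4h to convert from UTC+4).
Divya in UTC: 08:50-13:30, 14:45-18:00 (subtract 4h to convert from UTC+4).
Finn ∩ Aarav: 09:20-11:40, 15:50-17:45.
Finn ∩ Aarav ∩ Maria: 09:20-11:40, 15:50-17:45.
Finn ∩ Aarav ∩ Maria ∩ Ben: 09:20-11:40, 15:50-15:55, 16:05-17:45.
Finn ∩ Aarav ∩ Maria ∩ Ben ∩ Divya: 09:20-11:40, 15:50-15:55, 16:05-17:45.
Summing the common windows: 140 + 5 + 100 = 245 minutes.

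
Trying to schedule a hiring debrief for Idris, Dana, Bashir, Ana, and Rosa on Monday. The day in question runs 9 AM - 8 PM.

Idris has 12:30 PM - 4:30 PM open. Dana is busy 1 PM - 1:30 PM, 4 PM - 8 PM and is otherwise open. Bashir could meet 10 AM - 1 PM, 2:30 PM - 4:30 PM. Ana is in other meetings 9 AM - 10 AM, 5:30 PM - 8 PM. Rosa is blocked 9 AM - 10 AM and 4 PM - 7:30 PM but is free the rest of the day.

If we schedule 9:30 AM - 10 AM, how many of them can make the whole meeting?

Idris free: 12:30-16:30.
Dana free: 09:00-13:00, 13:30-16:00 (invert busy blocks within the working day).
Bashir free: 10:00-13:00, 14:30-16:30.
Ana free: 10:00-17:30 (invert busy blocks within the working day).
Rosa free: 10:00-16:00, 19:30-20:00 (invert busy blocks within the working day).
Dana can make the full 09:30-10:00 slot — that's 1.

1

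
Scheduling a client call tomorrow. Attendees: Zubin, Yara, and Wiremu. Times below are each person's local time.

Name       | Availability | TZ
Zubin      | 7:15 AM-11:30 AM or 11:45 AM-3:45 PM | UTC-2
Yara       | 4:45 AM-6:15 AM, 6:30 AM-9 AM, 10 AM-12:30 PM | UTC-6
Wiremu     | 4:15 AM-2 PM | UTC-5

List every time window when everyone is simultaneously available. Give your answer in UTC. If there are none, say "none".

10:45-12:15, 12:30-13:30, 13:45-15:00, 16:00-17:45

Zubin in UTC: 09:15-13:30, 13:45-17:45 (add 2h to convert from UTC-2).
Yara in UTC: 10:45-12:15, 12:30-15:00, 16:00-18:30 (add 6h to convert from UTC-6).
Wiremu in UTC: 09:15-19:00 (add 5h to convert from UTC-5).
Zubin ∩ Yara: 10:45-12:15, 12:30-13:30, 13:45-15:00, 16:00-17:45.
Zubin ∩ Yara ∩ Wiremu: 10:45-12:15, 12:30-13:30, 13:45-15:00, 16:00-17:45.
So the common availability across everyone is 10:45-12:15, 12:30-13:30, 13:45-15:00, 16:00-17:45.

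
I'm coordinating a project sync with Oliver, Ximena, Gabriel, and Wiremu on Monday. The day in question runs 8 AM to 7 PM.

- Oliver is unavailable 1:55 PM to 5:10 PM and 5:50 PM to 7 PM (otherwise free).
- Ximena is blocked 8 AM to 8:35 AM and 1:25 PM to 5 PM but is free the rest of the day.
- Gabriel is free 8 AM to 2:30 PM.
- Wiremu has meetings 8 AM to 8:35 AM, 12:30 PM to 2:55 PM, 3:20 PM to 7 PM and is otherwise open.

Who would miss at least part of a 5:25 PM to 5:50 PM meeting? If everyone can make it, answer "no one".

Gabriel, Wiremu

Oliver free: 08:00-13:55, 17:10-17:50 (invert busy blocks within the working day).
Ximena free: 08:35-13:25, 17:00-19:00 (invert busy blocks within the working day).
Gabriel free: 08:00-14:30.
Wiremu free: 08:35-12:30, 14:55-15:20 (invert busy blocks within the working day).
Oliver: free for 17:25-17:50. Ximena: free for 17:25-17:50. Gabriel: not fully free for 17:25-17:50. Wiremu: not fully free for 17:25-17:50.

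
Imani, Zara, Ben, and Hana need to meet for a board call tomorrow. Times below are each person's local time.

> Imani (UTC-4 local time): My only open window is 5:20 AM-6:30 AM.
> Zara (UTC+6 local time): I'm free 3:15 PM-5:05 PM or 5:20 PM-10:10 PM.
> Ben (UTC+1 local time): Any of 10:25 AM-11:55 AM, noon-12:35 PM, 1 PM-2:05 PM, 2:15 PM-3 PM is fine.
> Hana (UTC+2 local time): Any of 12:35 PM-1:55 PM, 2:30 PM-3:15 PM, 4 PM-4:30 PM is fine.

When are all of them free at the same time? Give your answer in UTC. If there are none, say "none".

Imani in UTC: 09:20-10:30 (add 4h to convert from UTC-4).
Zara in UTC: 09:15-11:05, 11:20-16:10 (subtract 6h to convert from UTC+6).
Ben in UTC: 09:25-10:55, 11:00-11:35, 12:00-13:05, 13:15-14:00 (subtract 1h to convert from UTC+1).
Hana in UTC: 10:35-11:55, 12:30-13:15, 14:00-14:30 (subtract 2h to convert from UTC+2).
Imani ∩ Zara: 09:20-10:30.
Imani ∩ Zara ∩ Ben: 09:25-10:30.
Imani ∩ Zara ∩ Ben ∩ Hana: ∅.
There is no time when everyone is free.

none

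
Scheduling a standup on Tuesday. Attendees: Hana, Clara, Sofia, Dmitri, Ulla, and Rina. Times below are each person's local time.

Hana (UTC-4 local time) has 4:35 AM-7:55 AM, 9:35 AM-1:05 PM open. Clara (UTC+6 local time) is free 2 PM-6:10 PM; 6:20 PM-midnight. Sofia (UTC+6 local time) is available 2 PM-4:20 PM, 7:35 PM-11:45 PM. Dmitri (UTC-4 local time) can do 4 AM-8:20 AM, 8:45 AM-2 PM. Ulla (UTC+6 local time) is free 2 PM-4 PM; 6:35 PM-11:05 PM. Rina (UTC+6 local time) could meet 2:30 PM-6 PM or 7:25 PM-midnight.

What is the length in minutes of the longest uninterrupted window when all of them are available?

Hana in UTC: 08:35-11:55, 13:35-17:05 (add 4h to convert from UTC-4).
Clara in UTC: 08:00-12:10, 12:20-18:00 (subtract 6h to convert from UTC+6).
Sofia in UTC: 08:00-10:20, 13:35-17:45 (subtract 6h to convert from UTC+6).
Dmitri in UTC: 08:00-12:20, 12:45-18:00 (add 4h to convert from UTC-4).
Ulla in UTC: 08:00-10:00, 12:35-17:05 (subtract 6h to convert from UTC+6).
Rina in UTC: 08:30-12:00, 13:25-18:00 (subtract 6h to convert from UTC+6).
Hana ∩ Clara: 08:35-11:55, 13:35-17:05.
Hana ∩ Clara ∩ Sofia: 08:35-10:20, 13:35-17:05.
Hana ∩ Clara ∩ Sofia ∩ Dmitri: 08:35-10:20, 13:35-17:05.
Hana ∩ Clara ∩ Sofia ∩ Dmitri ∩ Ulla: 08:35-10:00, 13:35-17:05.
Hana ∩ Clara ∩ Sofia ∩ Dmitri ∩ Ulla ∩ Rina: 08:35-10:00, 13:35-17:05.
The longest is 13:35-17:05 at 210 minutes.

210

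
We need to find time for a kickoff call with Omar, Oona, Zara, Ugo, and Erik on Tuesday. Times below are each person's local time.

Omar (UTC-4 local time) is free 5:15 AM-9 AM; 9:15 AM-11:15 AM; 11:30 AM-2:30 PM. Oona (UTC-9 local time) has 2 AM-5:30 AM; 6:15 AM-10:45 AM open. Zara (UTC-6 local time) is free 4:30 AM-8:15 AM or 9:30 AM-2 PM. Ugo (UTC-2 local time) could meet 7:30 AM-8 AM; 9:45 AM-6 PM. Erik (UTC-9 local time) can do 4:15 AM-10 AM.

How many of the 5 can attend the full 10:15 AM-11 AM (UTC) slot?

Omar in UTC: 09:15-13:00, 13:15-15:15, 15:30-18:30 (add 4h to convert from UTC-4).
Oona in UTC: 11:00-14:30, 15:15-19:45 (add 9h to convert from UTC-9).
Zara in UTC: 10:30-14:15, 15:30-20:00 (add 6h to convert from UTC-6).
Ugo in UTC: 09:30-10:00, 11:45-20:00 (add 2h to convert from UTC-2).
Erik in UTC: 13:15-19:00 (add 9h to convert from UTC-9).
Omar can make the full 10:15-11:00 slot — that's 1.

1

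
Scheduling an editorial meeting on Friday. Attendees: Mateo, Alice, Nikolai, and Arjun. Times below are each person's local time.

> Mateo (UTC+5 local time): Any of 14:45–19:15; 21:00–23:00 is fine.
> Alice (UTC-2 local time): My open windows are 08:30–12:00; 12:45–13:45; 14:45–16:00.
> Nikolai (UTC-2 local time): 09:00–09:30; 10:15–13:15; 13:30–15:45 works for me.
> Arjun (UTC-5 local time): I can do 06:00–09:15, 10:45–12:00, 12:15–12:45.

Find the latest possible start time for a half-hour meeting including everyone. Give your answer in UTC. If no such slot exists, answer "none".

17:15

Mateo in UTC: 09:45-14:15, 16:00-18:00 (subtract 5h to convert from UTC+5).
Alice in UTC: 10:30-14:00, 14:45-15:45, 16:45-18:00 (add 2h to convert from UTC-2).
Nikolai in UTC: 11:00-11:30, 12:15-15:15, 15:30-17:45 (add 2h to convert from UTC-2).
Arjun in UTC: 11:00-14:15, 15:45-17:00, 17:15-17:45 (add 5h to convert from UTC-5).
Mateo ∩ Alice: 10:30-14:00, 16:45-18:00.
Mateo ∩ Alice ∩ Nikolai: 11:00-11:30, 12:15-14:00, 16:45-17:45.
Mateo ∩ Alice ∩ Nikolai ∩ Arjun: 11:00-11:30, 12:15-14:00, 16:45-17:00, 17:15-17:45.
So the common availability across everyone is 11:00-11:30, 12:15-14:00, 16:45-17:00, 17:15-17:45.
The last common window of at least 30 minutes is 17:15-17:45; a 30-minute meeting can start as late as 17:15 and still end by 17:45.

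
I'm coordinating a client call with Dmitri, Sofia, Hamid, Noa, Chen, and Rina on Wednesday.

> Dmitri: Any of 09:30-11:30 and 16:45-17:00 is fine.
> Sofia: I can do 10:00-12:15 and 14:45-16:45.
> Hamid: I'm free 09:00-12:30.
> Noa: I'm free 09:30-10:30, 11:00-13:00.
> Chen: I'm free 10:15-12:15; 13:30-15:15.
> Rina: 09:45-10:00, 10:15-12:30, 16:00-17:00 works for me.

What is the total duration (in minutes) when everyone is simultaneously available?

45

Dmitri ∩ Sofia: 10:00-11:30.
Dmitri ∩ Sofia ∩ Hamid: 10:00-11:30.
Dmitri ∩ Sofia ∩ Hamid ∩ Noa: 10:00-10:30, 11:00-11:30.
Dmitri ∩ Sofia ∩ Hamid ∩ Noa ∩ Chen: 10:15-10:30, 11:00-11:30.
Dmitri ∩ Sofia ∩ Hamid ∩ Noa ∩ Chen ∩ Rina: 10:15-10:30, 11:00-11:30.
Summing the common windows: 15 + 30 = 45 minutes.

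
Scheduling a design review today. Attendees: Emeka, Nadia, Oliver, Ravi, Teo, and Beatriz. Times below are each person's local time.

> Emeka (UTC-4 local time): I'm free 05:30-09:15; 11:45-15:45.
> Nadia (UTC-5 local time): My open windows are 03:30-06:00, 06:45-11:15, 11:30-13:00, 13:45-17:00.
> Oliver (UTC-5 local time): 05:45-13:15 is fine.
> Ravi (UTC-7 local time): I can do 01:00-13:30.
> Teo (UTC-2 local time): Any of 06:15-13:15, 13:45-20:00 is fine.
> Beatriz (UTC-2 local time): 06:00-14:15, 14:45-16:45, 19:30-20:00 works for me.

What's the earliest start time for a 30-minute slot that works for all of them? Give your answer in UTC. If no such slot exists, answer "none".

Emeka in UTC: 09:30-13:15, 15:45-19:45 (add 4h to convert from UTC-4).
Nadia in UTC: 08:30-11:00, 11:45-16:15, 16:30-18:00, 18:45-22:00 (add 5h to convert from UTC-5).
Oliver in UTC: 10:45-18:15 (add 5h to convert from UTC-5).
Ravi in UTC: 08:00-20:30 (add 7h to convert from UTC-7).
Teo in UTC: 08:15-15:15, 15:45-22:00 (add 2h to convert from UTC-2).
Beatriz in UTC: 08:00-16:15, 16:45-18:45, 21:30-22:00 (add 2h to convert from UTC-2).
Emeka ∩ Nadia: 09:30-11:00, 11:45-13:15, 15:45-16:15, 16:30-18:00, 18:45-19:45.
Emeka ∩ Nadia ∩ Oliver: 10:45-11:00, 11:45-13:15, 15:45-16:15, 16:30-18:00.
Emeka ∩ Nadia ∩ Oliver ∩ Ravi: 10:45-11:00, 11:45-13:15, 15:45-16:15, 16:30-18:00.
Emeka ∩ Nadia ∩ Oliver ∩ Ravi ∩ Teo: 10:45-11:00, 11:45-13:15, 15:45-16:15, 16:30-18:00.
Emeka ∩ Nadia ∩ Oliver ∩ Ravi ∩ Teo ∩ Beatriz: 10:45-11:00, 11:45-13:15, 15:45-16:15, 16:45-18:00.
The first common window of at least 30 minutes is 11:45-13:15, so the earliest start is 11:45.

11:45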